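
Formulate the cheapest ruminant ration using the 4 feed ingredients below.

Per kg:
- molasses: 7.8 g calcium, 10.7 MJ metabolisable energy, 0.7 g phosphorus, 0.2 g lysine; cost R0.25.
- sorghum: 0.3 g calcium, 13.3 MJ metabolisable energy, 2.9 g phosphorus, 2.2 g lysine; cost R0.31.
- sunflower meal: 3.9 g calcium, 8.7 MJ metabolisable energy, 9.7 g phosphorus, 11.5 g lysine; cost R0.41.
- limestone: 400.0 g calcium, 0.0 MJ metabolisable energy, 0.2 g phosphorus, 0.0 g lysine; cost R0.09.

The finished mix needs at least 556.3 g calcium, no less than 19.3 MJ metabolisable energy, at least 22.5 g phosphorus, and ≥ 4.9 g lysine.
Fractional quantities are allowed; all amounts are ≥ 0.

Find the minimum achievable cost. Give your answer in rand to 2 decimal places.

This is a linear program. Let x1 = kg of molasses, x2 = kg of sorghum, x3 = kg of sunflower meal, x4 = kg of limestone.
min 0.25x1 + 0.31x2 + 0.41x3 + 0.09x4 s.t.:
  7.8x1 + 0.3x2 + 3.9x3 + 400x4 ≥ 556.3   (calcium)
  10.7x1 + 13.3x2 + 8.7x3 ≥ 19.3   (metabolisable energy)
  0.7x1 + 2.9x2 + 9.7x3 + 0.2x4 ≥ 22.5   (phosphorus)
  0.2x1 + 2.2x2 + 11.5x3 ≥ 4.9   (lysine)
  x1, x2, x3, x4 ≥ 0.
The optimal basis is {sunflower meal, limestone}; molasses, sorghum drop out. The calcium and phosphorus requirements are met with equality.
So sunflower meal = 2.291 kg, limestone = 1.368 kg.
Total cost: 0.41·2.291 + 0.09·1.368 = 1.0624.

R1.06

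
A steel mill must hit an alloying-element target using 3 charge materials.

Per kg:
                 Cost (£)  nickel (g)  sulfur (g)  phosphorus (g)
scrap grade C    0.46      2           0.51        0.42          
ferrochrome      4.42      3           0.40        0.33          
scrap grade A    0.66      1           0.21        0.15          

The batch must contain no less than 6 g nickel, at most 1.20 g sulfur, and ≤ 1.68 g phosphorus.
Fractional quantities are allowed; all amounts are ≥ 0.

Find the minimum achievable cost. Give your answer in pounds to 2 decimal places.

£4.60

Treat it as an LP. Let x1 = kg of scrap grade C, x2 = kg of ferrochrome, x3 = kg of scrap grade A.
Minimise 0.46x1 + 4.42x2 + 0.66x3 with:
  2x1 + 3x2 + 1x3 ≥ 6   (nickel)
  0.51x1 + 0.4x2 + 0.21x3 ≤ 1.2   (sulfur)
  0.42x1 + 0.33x2 + 0.15x3 ≤ 1.68   (phosphorus)
  x1, x2, x3 ≥ 0.
The minimum-cost mix takes nothing from scrap grade C — only ferrochrome, scrap grade A. There the nickel and sulfur constraints are tight.
That vertex is x2 = 0.2609, x3 = 5.217.
Cost = 4.42·0.2609 + 0.66·5.217 = 4.5964.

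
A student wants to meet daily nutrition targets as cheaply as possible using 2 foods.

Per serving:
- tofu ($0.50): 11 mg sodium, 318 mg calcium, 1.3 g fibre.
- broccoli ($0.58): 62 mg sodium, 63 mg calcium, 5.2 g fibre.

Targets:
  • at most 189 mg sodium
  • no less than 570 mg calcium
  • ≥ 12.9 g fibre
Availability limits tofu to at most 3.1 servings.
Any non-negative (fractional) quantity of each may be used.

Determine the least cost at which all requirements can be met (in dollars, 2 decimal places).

This is a linear program. Let x1 = servings of tofu, x2 = servings of broccoli.
Minimize 0.5x1 + 0.58x2 s.t.:
  11x1 + 62x2 ≤ 189   (sodium)
  318x1 + 63x2 ≥ 570   (calcium)
  1.3x1 + 5.2x2 ≥ 12.9   (fibre)
  x1 ≤ 3.1
  x1, x2 ≥ 0.
Both inputs are positive at the optimum. Binding constraints: calcium and fibre.
Optimal quantities: tofu = 1.3688 servings, broccoli = 2.1386 servings.
Total cost: 0.5·1.3688 + 0.58·2.1386 = 1.9248.

$1.92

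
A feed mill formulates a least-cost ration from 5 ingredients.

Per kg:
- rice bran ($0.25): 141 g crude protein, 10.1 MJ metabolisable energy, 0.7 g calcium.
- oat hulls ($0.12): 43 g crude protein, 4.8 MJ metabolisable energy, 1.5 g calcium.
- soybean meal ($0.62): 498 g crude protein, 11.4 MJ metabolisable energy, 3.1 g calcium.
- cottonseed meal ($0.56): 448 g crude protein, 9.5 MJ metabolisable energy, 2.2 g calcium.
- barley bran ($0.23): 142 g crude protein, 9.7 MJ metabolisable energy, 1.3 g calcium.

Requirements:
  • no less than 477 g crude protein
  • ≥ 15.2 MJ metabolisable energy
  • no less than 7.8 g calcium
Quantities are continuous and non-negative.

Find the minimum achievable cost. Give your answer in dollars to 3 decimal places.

$0.854

This is a linear program. Let x1 = kg of rice bran, x2 = kg of oat hulls, x3 = kg of soybean meal, x4 = kg of cottonseed meal, x5 = kg of barley bran.
min 0.25x1 + 0.12x2 + 0.62x3 + 0.56x4 + 0.23x5 s.t.:
  141x1 + 43x2 + 498x3 + 448x4 + 142x5 ≥ 477   (crude protein)
  10.1x1 + 4.8x2 + 11.4x3 + 9.5x4 + 9.7x5 ≥ 15.2   (metabolisable energy)
  0.7x1 + 1.5x2 + 3.1x3 + 2.2x4 + 1.3x5 ≥ 7.8   (calcium)
  x1, x2, x3, x4, x5 ≥ 0.
The optimal basis is {oat hulls, soybean meal}; rice bran, cottonseed meal, barley bran drop out. The crude protein and calcium requirements are met with equality.
Optimal quantities: oat hulls = 3.92 kg, soybean meal = 0.6194 kg.
Cost = 0.12·3.92 + 0.62·0.6194 = 0.85443.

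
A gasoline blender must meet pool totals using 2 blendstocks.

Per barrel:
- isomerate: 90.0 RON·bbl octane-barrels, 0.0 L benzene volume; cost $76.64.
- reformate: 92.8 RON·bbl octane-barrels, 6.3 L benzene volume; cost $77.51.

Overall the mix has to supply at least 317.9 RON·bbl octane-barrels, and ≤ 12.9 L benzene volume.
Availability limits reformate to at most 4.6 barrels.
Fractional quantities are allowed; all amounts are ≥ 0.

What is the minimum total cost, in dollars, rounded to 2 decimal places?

Treat it as an LP. Let x1 = barrels of isomerate, x2 = barrels of reformate.
Minimise 76.64x1 + 77.51x2 s.t.:
  90x1 + 92.8x2 ≥ 317.9   (octane-barrels)
  6.3x2 ≤ 12.9   (benzene volume)
  x2 ≤ 4.6
  x1, x2 ≥ 0.
Both inputs are positive at the optimum. Binding constraints: octane-barrels and benzene volume.
Solving gives x1 = 1.4209, x2 = 2.0476.
Cost = 76.64·1.4209 + 77.51·2.0476 = 267.6073.

$267.61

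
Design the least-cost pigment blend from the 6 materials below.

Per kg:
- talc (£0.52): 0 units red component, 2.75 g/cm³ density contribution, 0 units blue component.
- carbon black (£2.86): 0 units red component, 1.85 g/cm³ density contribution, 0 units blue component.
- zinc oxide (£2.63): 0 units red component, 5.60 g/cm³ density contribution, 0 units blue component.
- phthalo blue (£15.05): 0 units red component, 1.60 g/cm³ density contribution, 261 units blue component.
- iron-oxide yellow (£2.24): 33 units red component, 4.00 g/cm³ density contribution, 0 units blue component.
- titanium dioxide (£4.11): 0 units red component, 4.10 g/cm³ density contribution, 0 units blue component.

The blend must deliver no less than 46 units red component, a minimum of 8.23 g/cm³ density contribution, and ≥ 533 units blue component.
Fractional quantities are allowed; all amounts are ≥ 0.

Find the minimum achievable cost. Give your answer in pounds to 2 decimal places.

£33.86

Let x1 = kg of talc, x2 = kg of carbon black, x3 = kg of zinc oxide, x4 = kg of phthalo blue, x5 = kg of iron-oxide yellow, x6 = kg of titanium dioxide.
min 0.52x1 + 2.86x2 + 2.63x3 + 15.05x4 + 2.24x5 + 4.11x6 with:
  33x5 ≥ 46   (red component)
  2.75x1 + 1.85x2 + 5.6x3 + 1.6x4 + 4x5 + 4.1x6 ≥ 8.23   (density contribution)
  261x4 ≥ 533   (blue component)
  x1, x2, x3, x4, x5, x6 ≥ 0.
The cheapest feasible vertex uses only phthalo blue, iron-oxide yellow; talc, carbon black, zinc oxide, titanium dioxide are not used. Binding constraints: red component and blue component.
That vertex is x4 = 2.0421, x5 = 1.3939.
Objective = 15.05·2.0421 + 2.24·1.3939 = 33.8559.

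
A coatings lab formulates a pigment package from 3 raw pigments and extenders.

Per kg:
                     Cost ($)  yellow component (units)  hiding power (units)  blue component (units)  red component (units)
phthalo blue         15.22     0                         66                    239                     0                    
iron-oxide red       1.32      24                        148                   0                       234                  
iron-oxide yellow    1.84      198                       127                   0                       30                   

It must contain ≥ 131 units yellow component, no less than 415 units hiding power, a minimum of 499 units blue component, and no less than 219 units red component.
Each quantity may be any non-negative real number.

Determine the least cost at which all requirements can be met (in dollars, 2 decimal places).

Set it up as a linear program. Let x1 = kg of phthalo blue, x2 = kg of iron-oxide red, x3 = kg of iron-oxide yellow.
Minimise 15.22x1 + 1.32x2 + 1.84x3 s.t.:
  24x2 + 198x3 ≥ 131   (yellow component)
  66x1 + 148x2 + 127x3 ≥ 415   (hiding power)
  239x1 ≥ 499   (blue component)
  234x2 + 30x3 ≥ 219   (red component)
  x1, x2, x3 ≥ 0.
The optimal mix uses every input. The yellow component, hiding power, blue component requirements are met with equality.
So phthalo blue = 2.0879 kg, iron-oxide red = 1.4568 kg, iron-oxide yellow = 0.48504 kg.
Cost = 15.22·2.0879 + 1.32·1.4568 + 1.84·0.48504 = 34.5933.

$34.59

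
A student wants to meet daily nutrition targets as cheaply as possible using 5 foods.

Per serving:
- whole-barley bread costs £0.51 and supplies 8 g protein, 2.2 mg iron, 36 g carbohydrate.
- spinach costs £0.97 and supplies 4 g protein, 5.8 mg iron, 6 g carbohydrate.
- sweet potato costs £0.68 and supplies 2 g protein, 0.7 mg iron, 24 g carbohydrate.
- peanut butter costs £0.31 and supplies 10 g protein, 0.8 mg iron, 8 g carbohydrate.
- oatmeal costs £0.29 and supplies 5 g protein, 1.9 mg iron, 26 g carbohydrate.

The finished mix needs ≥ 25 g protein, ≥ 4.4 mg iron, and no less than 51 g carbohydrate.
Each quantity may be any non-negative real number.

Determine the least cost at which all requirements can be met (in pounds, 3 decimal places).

£0.991

Let x1 = servings of whole-barley bread, x2 = servings of spinach, x3 = servings of sweet potato, x4 = servings of peanut butter, x5 = servings of oatmeal.
min 0.51x1 + 0.97x2 + 0.68x3 + 0.31x4 + 0.29x5 with:
  8x1 + 4x2 + 2x3 + 10x4 + 5x5 ≥ 25   (protein)
  2.2x1 + 5.8x2 + 0.7x3 + 0.8x4 + 1.9x5 ≥ 4.4   (iron)
  36x1 + 6x2 + 24x3 + 8x4 + 26x5 ≥ 51   (carbohydrate)
  x1, x2, x3, x4, x5 ≥ 0.
The cheapest feasible vertex uses only peanut butter, oatmeal; whole-barley bread, spinach, sweet potato are not used. There the protein and iron constraints are tight.
That vertex is x4 = 1.7, x5 = 1.6.
Objective = 0.31·1.7 + 0.29·1.6 = 0.99100.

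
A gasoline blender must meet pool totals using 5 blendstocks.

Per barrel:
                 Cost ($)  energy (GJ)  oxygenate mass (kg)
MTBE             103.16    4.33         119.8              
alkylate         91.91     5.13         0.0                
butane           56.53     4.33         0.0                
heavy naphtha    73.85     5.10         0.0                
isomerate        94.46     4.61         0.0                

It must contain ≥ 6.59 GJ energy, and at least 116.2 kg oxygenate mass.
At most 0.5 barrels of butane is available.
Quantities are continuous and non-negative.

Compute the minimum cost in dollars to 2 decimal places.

$131.58

Let x1 = barrels of MTBE, x2 = barrels of alkylate, x3 = barrels of butane, x4 = barrels of heavy naphtha, x5 = barrels of isomerate.
min 103.16x1 + 91.91x2 + 56.53x3 + 73.85x4 + 94.46x5 subject to:
  4.33x1 + 5.13x2 + 4.33x3 + 5.1x4 + 4.61x5 ≥ 6.59   (energy)
  119.8x1 ≥ 116.2   (oxygenate mass)
  x3 ≤ 0.5
  x1, x2, x3, x4, x5 ≥ 0.
The minimum-cost mix takes nothing from alkylate, isomerate — only MTBE, butane, heavy naphtha. There the energy, oxygenate mass, the butane cap constraints are tight.
Solving gives x1 = 0.9699, x3 = 0.5, x4 = 0.04414.
Cost = 103.16·0.9699 + 56.53·0.5 + 73.85·0.04414 = 131.5796.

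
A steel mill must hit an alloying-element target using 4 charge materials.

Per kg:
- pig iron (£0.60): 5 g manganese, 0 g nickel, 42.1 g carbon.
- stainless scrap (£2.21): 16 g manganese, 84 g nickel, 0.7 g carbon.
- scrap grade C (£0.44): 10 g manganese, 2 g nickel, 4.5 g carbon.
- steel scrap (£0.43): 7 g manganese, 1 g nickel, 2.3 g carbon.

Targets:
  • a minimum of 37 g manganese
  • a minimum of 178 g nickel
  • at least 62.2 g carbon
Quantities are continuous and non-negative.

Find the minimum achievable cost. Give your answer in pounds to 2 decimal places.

£5.55

Let x1 = kg of pig iron, x2 = kg of stainless scrap, x3 = kg of scrap grade C, x4 = kg of steel scrap.
min 0.6x1 + 2.21x2 + 0.44x3 + 0.43x4 with:
  5x1 + 16x2 + 10x3 + 7x4 ≥ 37   (manganese)
  84x2 + 2x3 + 1x4 ≥ 178   (nickel)
  42.1x1 + 0.7x2 + 4.5x3 + 2.3x4 ≥ 62.2   (carbon)
  x1, x2, x3, x4 ≥ 0.
The optimal basis is {pig iron, stainless scrap}; scrap grade C, steel scrap drop out. Binding constraints: nickel and carbon.
Solving gives x1 = 1.442, x2 = 2.119.
Total cost: 0.6·1.442 + 2.21·2.119 = 5.5482.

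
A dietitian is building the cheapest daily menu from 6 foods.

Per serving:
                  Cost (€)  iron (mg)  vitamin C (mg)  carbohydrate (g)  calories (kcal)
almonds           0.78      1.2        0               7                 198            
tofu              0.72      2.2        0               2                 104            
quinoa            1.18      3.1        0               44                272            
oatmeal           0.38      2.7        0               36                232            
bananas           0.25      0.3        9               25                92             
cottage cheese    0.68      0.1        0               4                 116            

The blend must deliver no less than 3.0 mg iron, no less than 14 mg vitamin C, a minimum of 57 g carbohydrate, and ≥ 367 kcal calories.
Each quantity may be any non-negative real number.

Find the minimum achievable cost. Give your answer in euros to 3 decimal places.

Treat it as an LP. Let x1 = servings of almonds, x2 = servings of tofu, x3 = servings of quinoa, x4 = servings of oatmeal, x5 = servings of bananas, x6 = servings of cottage cheese.
Minimize 0.78x1 + 0.72x2 + 1.18x3 + 0.38x4 + 0.25x5 + 0.68x6 s.t.:
  1.2x1 + 2.2x2 + 3.1x3 + 2.7x4 + 0.3x5 + 0.1x6 ≥ 3   (iron)
  9x5 ≥ 14   (vitamin C)
  7x1 + 2x2 + 44x3 + 36x4 + 25x5 + 4x6 ≥ 57   (carbohydrate)
  198x1 + 104x2 + 272x3 + 232x4 + 92x5 + 116x6 ≥ 367   (calories)
  x1, x2, x3, x4, x5, x6 ≥ 0.
The optimal basis is {oatmeal, bananas}; almonds, tofu, quinoa, cottage cheese drop out. The vitamin C and calories requirements are met with equality.
So oatmeal = 0.965 servings, bananas = 1.556 servings.
Total cost: 0.38·0.965 + 0.25·1.556 = 0.75570.

€0.756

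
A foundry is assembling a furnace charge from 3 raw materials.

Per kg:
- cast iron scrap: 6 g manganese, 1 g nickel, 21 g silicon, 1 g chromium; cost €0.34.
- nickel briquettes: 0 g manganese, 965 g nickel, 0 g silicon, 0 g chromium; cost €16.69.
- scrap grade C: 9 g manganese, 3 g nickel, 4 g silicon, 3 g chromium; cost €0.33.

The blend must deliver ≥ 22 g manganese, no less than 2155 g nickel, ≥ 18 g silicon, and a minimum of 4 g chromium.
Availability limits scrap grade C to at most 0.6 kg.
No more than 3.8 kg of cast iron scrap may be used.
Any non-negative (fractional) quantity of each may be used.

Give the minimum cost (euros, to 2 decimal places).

Let x1 = kg of cast iron scrap, x2 = kg of nickel briquettes, x3 = kg of scrap grade C.
Minimize 0.34x1 + 16.69x2 + 0.33x3 with:
  6x1 + 9x3 ≥ 22   (manganese)
  1x1 + 965x2 + 3x3 ≥ 2155   (nickel)
  21x1 + 4x3 ≥ 18   (silicon)
  1x1 + 3x3 ≥ 4   (chromium)
  x3 ≤ 0.6
  x1 ≤ 3.8
  x1, x2, x3 ≥ 0.
The optimal mix uses every input. The manganese, nickel, the scrap grade C cap requirements are met with equality.
So cast iron scrap = 2.7667 kg, nickel briquettes = 2.2284 kg, scrap grade C = 0.6 kg.
Total cost: 0.34·2.7667 + 16.69·2.2284 + 0.33·0.6 = 38.3307.

€38.33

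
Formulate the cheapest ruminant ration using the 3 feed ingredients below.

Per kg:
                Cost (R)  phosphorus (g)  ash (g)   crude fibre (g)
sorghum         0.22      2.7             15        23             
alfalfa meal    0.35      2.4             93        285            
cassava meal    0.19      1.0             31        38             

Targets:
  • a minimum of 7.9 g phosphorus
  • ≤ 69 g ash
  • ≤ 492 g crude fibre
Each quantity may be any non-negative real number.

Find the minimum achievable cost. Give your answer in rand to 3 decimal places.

Set it up as a linear program. Let x1 = kg of sorghum, x2 = kg of alfalfa meal, x3 = kg of cassava meal.
min 0.22x1 + 0.35x2 + 0.19x3 subject to:
  2.7x1 + 2.4x2 + 1x3 ≥ 7.9   (phosphorus)
  15x1 + 93x2 + 31x3 ≤ 69   (ash)
  23x1 + 285x2 + 38x3 ≤ 492   (crude fibre)
  x1, x2, x3 ≥ 0.
The optimal basis is {sorghum}; alfalfa meal, cassava meal drop out. There the phosphorus constraint is tight.
That vertex is x1 = 2.926.
Cost = 0.22·2.926 = 0.64372.

R0.644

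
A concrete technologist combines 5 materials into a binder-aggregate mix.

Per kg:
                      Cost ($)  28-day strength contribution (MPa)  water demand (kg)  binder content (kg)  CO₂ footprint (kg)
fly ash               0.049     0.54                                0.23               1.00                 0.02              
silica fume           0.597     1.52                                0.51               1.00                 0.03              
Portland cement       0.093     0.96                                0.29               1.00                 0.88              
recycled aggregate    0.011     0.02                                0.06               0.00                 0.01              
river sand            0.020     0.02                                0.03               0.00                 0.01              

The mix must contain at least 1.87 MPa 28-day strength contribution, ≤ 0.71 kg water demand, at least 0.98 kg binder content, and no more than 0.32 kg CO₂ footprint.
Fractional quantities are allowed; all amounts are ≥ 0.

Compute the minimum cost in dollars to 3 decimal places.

Set it up as a linear program. Let x1 = kg of fly ash, x2 = kg of silica fume, x3 = kg of Portland cement, x4 = kg of recycled aggregate, x5 = kg of river sand.
min 0.049x1 + 0.597x2 + 0.093x3 + 0.011x4 + 0.02x5 s.t.:
  0.54x1 + 1.52x2 + 0.96x3 + 0.02x4 + 0.02x5 ≥ 1.87   (28-day strength contribution)
  0.23x1 + 0.51x2 + 0.29x3 + 0.06x4 + 0.03x5 ≤ 0.71   (water demand)
  1x1 + 1x2 + 1x3 ≥ 0.98   (binder content)
  0.02x1 + 0.03x2 + 0.88x3 + 0.01x4 + 0.01x5 ≤ 0.32   (CO₂ footprint)
  x1, x2, x3, x4, x5 ≥ 0.
The minimum-cost mix takes nothing from recycled aggregate, river sand — only fly ash, silica fume, Portland cement. Binding constraints: 28-day strength contribution, water demand, CO₂ footprint.
So fly ash = 1.894 kg, silica fume = 0.3627 kg, Portland cement = 0.3082 kg.
Total cost: 0.049·1.894 + 0.597·0.3627 + 0.093·0.3082 = 0.33800.

$0.338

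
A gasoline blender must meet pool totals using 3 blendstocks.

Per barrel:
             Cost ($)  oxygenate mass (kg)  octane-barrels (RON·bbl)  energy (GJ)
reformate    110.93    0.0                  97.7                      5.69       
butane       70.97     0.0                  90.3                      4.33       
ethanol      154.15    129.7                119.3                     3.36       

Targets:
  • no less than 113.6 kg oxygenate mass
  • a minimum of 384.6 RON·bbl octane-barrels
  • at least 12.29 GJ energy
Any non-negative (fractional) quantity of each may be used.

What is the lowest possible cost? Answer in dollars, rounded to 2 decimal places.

This is a linear program. Let x1 = barrels of reformate, x2 = barrels of butane, x3 = barrels of ethanol.
min 110.93x1 + 70.97x2 + 154.15x3 s.t.:
  129.7x3 ≥ 113.6   (oxygenate mass)
  97.7x1 + 90.3x2 + 119.3x3 ≥ 384.6   (octane-barrels)
  5.69x1 + 4.33x2 + 3.36x3 ≥ 12.29   (energy)
  x1, x2, x3 ≥ 0.
The minimum-cost mix takes nothing from reformate — only butane, ethanol. There the oxygenate mass and octane-barrels constraints are tight.
Solving gives x2 = 3.102, x3 = 0.87587.
Cost = 70.97·3.102 + 154.15·0.87587 = 355.1643.

$355.16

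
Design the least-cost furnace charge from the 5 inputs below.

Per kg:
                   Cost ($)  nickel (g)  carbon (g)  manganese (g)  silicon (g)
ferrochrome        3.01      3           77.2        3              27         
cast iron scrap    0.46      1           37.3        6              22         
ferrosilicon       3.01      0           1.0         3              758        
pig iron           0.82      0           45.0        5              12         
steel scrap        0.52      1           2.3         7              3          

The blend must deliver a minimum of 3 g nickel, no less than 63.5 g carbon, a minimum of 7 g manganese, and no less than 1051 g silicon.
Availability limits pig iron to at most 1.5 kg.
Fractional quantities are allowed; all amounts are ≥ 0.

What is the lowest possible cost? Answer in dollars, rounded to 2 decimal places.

Treat it as an LP. Let x1 = kg of ferrochrome, x2 = kg of cast iron scrap, x3 = kg of ferrosilicon, x4 = kg of pig iron, x5 = kg of steel scrap.
Minimise 3.01x1 + 0.46x2 + 3.01x3 + 0.82x4 + 0.52x5 subject to:
  3x1 + 1x2 + 1x5 ≥ 3   (nickel)
  77.2x1 + 37.3x2 + 1x3 + 45x4 + 2.3x5 ≥ 63.5   (carbon)
  3x1 + 6x2 + 3x3 + 5x4 + 7x5 ≥ 7   (manganese)
  27x1 + 22x2 + 758x3 + 12x4 + 3x5 ≥ 1051   (silicon)
  x4 ≤ 1.5
  x1, x2, x3, x4, x5 ≥ 0.
At the optimum only cast iron scrap, ferrosilicon are positive (ferrochrome, pig iron, steel scrap = 0). The nickel and silicon requirements are met with equality.
So cast iron scrap = 3 kg, ferrosilicon = 1.299 kg.
Cost = 0.46·3 + 3.01·1.299 = 5.2900.

$5.29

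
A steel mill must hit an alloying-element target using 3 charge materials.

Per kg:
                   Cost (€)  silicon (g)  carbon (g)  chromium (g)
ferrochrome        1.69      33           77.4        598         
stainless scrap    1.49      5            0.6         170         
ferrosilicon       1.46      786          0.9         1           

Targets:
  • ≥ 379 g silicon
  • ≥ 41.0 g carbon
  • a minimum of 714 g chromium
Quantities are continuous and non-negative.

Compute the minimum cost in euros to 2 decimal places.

€2.65

Let x1 = kg of ferrochrome, x2 = kg of stainless scrap, x3 = kg of ferrosilicon.
min 1.69x1 + 1.49x2 + 1.46x3 with:
  33x1 + 5x2 + 786x3 ≥ 379   (silicon)
  77.4x1 + 0.6x2 + 0.9x3 ≥ 41   (carbon)
  598x1 + 170x2 + 1x3 ≥ 714   (chromium)
  x1, x2, x3 ≥ 0.
The optimal basis is {ferrochrome, ferrosilicon}; stainless scrap drops out. Binding constraints: silicon and chromium.
So ferrochrome = 1.193 kg, ferrosilicon = 0.4321 kg.
Cost = 1.69·1.193 + 1.46·0.4321 = 2.6470.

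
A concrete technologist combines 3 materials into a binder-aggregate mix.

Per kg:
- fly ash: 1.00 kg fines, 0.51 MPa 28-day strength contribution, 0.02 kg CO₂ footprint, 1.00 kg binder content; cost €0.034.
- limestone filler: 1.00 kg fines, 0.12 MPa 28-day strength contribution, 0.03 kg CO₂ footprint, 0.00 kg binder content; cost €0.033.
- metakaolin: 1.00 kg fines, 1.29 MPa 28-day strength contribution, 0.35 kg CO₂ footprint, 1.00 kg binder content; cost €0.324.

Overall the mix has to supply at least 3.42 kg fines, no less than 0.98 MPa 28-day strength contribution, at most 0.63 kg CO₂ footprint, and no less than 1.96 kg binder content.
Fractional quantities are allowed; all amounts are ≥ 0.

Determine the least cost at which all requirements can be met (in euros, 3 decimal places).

This is a linear program. Let x1 = kg of fly ash, x2 = kg of limestone filler, x3 = kg of metakaolin.
Minimize 0.034x1 + 0.033x2 + 0.324x3 subject to:
  1x1 + 1x2 + 1x3 ≥ 3.42   (fines)
  0.51x1 + 0.12x2 + 1.29x3 ≥ 0.98   (28-day strength contribution)
  0.02x1 + 0.03x2 + 0.35x3 ≤ 0.63   (CO₂ footprint)
  1x1 + 1x3 ≥ 1.96   (binder content)
  x1, x2, x3 ≥ 0.
At the optimum only fly ash, limestone filler are positive (metakaolin = 0). The fines and binder content requirements are met with equality.
So fly ash = 1.96 kg, limestone filler = 1.46 kg.
Total cost: 0.034·1.96 + 0.033·1.46 = 0.11482.

€0.115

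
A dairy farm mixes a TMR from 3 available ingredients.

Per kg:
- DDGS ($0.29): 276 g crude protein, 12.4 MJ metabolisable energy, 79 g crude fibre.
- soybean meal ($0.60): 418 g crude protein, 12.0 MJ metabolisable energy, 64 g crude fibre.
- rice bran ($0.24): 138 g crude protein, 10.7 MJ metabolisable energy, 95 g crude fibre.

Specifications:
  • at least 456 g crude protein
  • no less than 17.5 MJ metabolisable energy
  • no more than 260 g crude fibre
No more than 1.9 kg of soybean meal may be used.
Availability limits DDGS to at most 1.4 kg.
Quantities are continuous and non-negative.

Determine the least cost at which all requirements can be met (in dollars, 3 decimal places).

This is a linear program. Let x1 = kg of DDGS, x2 = kg of soybean meal, x3 = kg of rice bran.
Minimize 0.29x1 + 0.6x2 + 0.24x3 subject to:
  276x1 + 418x2 + 138x3 ≥ 456   (crude protein)
  12.4x1 + 12x2 + 10.7x3 ≥ 17.5   (metabolisable energy)
  79x1 + 64x2 + 95x3 ≤ 260   (crude fibre)
  x2 ≤ 1.9
  x1 ≤ 1.4
  x1, x2, x3 ≥ 0.
The cheapest feasible vertex uses only DDGS, soybean meal; rice bran is not used. The crude protein and the DDGS cap requirements are met with equality.
Optimal quantities: DDGS = 1.4 kg, soybean meal = 0.1665 kg.
Hence cost = 0.29·1.4 + 0.6·0.1665 = $0.50590.

$0.506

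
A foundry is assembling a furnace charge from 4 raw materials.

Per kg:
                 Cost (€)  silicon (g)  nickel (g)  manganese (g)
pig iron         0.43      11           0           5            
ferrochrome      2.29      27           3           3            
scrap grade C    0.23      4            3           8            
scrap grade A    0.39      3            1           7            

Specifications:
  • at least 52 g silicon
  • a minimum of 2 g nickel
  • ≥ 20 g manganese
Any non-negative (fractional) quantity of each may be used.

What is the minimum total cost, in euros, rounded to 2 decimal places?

Let x1 = kg of pig iron, x2 = kg of ferrochrome, x3 = kg of scrap grade C, x4 = kg of scrap grade A.
Minimise 0.43x1 + 2.29x2 + 0.23x3 + 0.39x4 s.t.:
  11x1 + 27x2 + 4x3 + 3x4 ≥ 52   (silicon)
  3x2 + 3x3 + 1x4 ≥ 2   (nickel)
  5x1 + 3x2 + 8x3 + 7x4 ≥ 20   (manganese)
  x1, x2, x3, x4 ≥ 0.
The optimal basis is {pig iron, scrap grade C}; ferrochrome, scrap grade A drop out. The silicon and nickel requirements are met with equality.
So pig iron = 4.485 kg, scrap grade C = 0.6667 kg.
Cost = 0.43·4.485 + 0.23·0.6667 = 2.0819.

€2.08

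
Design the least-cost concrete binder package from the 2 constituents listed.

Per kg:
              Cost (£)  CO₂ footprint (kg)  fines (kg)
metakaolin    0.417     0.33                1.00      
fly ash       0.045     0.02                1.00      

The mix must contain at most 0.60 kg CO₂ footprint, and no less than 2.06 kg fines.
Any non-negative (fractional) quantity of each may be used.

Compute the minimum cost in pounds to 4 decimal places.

£0.0927

Let x1 = kg of metakaolin, x2 = kg of fly ash.
min 0.417x1 + 0.045x2 s.t.:
  0.33x1 + 0.02x2 ≤ 0.6   (CO₂ footprint)
  1x1 + 1x2 ≥ 2.06   (fines)
  x1, x2 ≥ 0.
The optimal basis is {fly ash}; metakaolin drops out. The fines requirement is met with equality.
Optimal quantities: fly ash = 2.06 kg.
Cost = 0.045·2.06 = 0.092700.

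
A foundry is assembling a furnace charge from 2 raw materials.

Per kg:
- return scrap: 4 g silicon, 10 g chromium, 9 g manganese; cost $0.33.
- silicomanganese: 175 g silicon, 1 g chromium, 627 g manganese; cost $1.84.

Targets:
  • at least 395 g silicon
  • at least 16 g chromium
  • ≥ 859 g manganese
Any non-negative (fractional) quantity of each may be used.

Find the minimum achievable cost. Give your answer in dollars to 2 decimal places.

Let x1 = kg of return scrap, x2 = kg of silicomanganese.
Minimise 0.33x1 + 1.84x2 with:
  4x1 + 175x2 ≥ 395   (silicon)
  10x1 + 1x2 ≥ 16   (chromium)
  9x1 + 627x2 ≥ 859   (manganese)
  x1, x2 ≥ 0.
Both inputs are positive at the optimum. The silicon and chromium requirements are met with equality.
That vertex is x1 = 1.377, x2 = 2.226.
Cost = 0.33·1.377 + 1.84·2.226 = 4.5503.

$4.55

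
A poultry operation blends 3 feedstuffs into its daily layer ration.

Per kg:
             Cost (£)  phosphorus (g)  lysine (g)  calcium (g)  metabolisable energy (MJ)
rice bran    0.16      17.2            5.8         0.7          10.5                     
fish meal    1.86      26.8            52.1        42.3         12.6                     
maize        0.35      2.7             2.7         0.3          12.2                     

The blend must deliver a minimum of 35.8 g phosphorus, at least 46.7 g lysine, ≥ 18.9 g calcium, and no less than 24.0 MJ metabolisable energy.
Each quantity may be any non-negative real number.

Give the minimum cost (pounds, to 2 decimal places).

£1.44

Let x1 = kg of rice bran, x2 = kg of fish meal, x3 = kg of maize.
Minimise 0.16x1 + 1.86x2 + 0.35x3 s.t.:
  17.2x1 + 26.8x2 + 2.7x3 ≥ 35.8   (phosphorus)
  5.8x1 + 52.1x2 + 2.7x3 ≥ 46.7   (lysine)
  0.7x1 + 42.3x2 + 0.3x3 ≥ 18.9   (calcium)
  10.5x1 + 12.6x2 + 12.2x3 ≥ 24   (metabolisable energy)
  x1, x2, x3 ≥ 0.
The optimal basis is {rice bran, fish meal}; maize drops out. The lysine and calcium requirements are met with equality.
So rice bran = 4.743 kg, fish meal = 0.3683 kg.
Total cost: 0.16·4.743 + 1.86·0.3683 = 1.4439.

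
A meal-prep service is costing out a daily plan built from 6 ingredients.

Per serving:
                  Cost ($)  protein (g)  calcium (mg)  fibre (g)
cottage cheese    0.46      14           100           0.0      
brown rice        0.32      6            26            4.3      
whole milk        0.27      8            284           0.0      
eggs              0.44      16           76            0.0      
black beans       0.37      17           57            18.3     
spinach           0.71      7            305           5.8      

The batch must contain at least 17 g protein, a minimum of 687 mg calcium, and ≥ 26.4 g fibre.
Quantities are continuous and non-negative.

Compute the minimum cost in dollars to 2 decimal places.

Let x1 = servings of cottage cheese, x2 = servings of brown rice, x3 = servings of whole milk, x4 = servings of eggs, x5 = servings of black beans, x6 = servings of spinach.
Minimize 0.46x1 + 0.32x2 + 0.27x3 + 0.44x4 + 0.37x5 + 0.71x6 subject to:
  14x1 + 6x2 + 8x3 + 16x4 + 17x5 + 7x6 ≥ 17   (protein)
  100x1 + 26x2 + 284x3 + 76x4 + 57x5 + 305x6 ≥ 687   (calcium)
  4.3x2 + 18.3x5 + 5.8x6 ≥ 26.4   (fibre)
  x1, x2, x3, x4, x5, x6 ≥ 0.
The minimum-cost mix takes nothing from cottage cheese, brown rice, eggs, spinach — only whole milk, black beans. The calcium and fibre requirements are met with equality.
Solving gives x3 = 2.129, x5 = 1.443.
Total cost: 0.27·2.129 + 0.37·1.443 = 1.1087.

$1.11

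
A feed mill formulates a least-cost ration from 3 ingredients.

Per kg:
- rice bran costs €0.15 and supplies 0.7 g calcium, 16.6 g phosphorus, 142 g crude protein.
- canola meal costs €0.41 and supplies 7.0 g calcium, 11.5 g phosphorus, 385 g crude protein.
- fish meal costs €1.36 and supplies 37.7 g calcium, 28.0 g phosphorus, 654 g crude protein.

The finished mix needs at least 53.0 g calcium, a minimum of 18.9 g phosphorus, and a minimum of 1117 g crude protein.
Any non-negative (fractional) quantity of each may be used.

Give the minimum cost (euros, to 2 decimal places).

€2.03

This is a linear program. Let x1 = kg of rice bran, x2 = kg of canola meal, x3 = kg of fish meal.
min 0.15x1 + 0.41x2 + 1.36x3 with:
  0.7x1 + 7x2 + 37.7x3 ≥ 53   (calcium)
  16.6x1 + 11.5x2 + 28x3 ≥ 18.9   (phosphorus)
  142x1 + 385x2 + 654x3 ≥ 1117   (crude protein)
  x1, x2, x3 ≥ 0.
The optimal basis is {canola meal, fish meal}; rice bran drops out. The calcium and crude protein requirements are met with equality.
Solving gives x2 = 0.7497, x3 = 1.267.
Hence cost = 0.41·0.7497 + 1.36·1.267 = €2.0305.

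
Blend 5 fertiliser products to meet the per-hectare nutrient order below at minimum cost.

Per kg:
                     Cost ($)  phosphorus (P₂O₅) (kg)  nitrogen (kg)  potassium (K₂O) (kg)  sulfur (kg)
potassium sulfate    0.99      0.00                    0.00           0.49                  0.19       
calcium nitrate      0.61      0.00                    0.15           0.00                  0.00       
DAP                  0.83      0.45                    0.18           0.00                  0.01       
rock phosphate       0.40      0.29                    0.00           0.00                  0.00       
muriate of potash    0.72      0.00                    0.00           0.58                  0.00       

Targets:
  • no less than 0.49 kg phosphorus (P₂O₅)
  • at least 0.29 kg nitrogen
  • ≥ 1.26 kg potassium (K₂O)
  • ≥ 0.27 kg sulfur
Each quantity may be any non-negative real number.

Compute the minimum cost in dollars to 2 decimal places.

This is a linear program. Let x1 = kg of potassium sulfate, x2 = kg of calcium nitrate, x3 = kg of DAP, x4 = kg of rock phosphate, x5 = kg of muriate of potash.
min 0.99x1 + 0.61x2 + 0.83x3 + 0.4x4 + 0.72x5 s.t.:
  0.45x3 + 0.29x4 ≥ 0.49   (phosphorus (P₂O₅))
  0.15x2 + 0.18x3 ≥ 0.29   (nitrogen)
  0.49x1 + 0.58x5 ≥ 1.26   (potassium (K₂O))
  0.19x1 + 0.01x3 ≥ 0.27   (sulfur)
  x1, x2, x3, x4, x5 ≥ 0.
The cheapest feasible vertex uses only potassium sulfate, calcium nitrate, DAP, muriate of potash; rock phosphate is not used. The phosphorus (P₂O₅), nitrogen, potassium (K₂O), sulfur requirements are met with equality.
That vertex is x1 = 1.364, x2 = 0.6267, x3 = 1.089, x5 = 1.02.
Objective = 0.99·1.364 + 0.61·0.6267 + 0.83·1.089 + 0.72·1.02 = 3.3709.

$3.37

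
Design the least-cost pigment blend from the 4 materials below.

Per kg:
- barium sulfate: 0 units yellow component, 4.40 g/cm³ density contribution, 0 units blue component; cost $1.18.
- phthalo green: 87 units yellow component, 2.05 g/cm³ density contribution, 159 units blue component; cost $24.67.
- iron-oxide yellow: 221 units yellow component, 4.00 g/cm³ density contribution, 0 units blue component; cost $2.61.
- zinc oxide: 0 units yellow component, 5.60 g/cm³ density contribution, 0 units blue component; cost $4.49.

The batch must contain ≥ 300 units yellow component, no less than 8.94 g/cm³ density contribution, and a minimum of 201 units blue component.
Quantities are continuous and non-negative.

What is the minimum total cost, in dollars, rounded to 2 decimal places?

Treat it as an LP. Let x1 = kg of barium sulfate, x2 = kg of phthalo green, x3 = kg of iron-oxide yellow, x4 = kg of zinc oxide.
Minimise 1.18x1 + 24.67x2 + 2.61x3 + 4.49x4 subject to:
  87x2 + 221x3 ≥ 300   (yellow component)
  4.4x1 + 2.05x2 + 4x3 + 5.6x4 ≥ 8.94   (density contribution)
  159x2 ≥ 201   (blue component)
  x1, x2, x3, x4 ≥ 0.
The cheapest feasible vertex uses only barium sulfate, phthalo green, iron-oxide yellow; zinc oxide is not used. There the yellow component, density contribution, blue component constraints are tight.
Solving gives x1 = 0.6612, x2 = 1.264, x3 = 0.8598.
Hence cost = 1.18·0.6612 + 24.67·1.264 + 2.61·0.8598 = $34.2072.

$34.21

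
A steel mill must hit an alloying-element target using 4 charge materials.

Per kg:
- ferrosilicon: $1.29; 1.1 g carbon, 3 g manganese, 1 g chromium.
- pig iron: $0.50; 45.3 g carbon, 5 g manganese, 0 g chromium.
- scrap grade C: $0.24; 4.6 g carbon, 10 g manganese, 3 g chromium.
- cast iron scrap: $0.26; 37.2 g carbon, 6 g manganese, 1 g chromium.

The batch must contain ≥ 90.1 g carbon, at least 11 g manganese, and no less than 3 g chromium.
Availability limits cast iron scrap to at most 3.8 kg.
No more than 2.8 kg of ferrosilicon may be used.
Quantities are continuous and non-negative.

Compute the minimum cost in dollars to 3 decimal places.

$0.671

Let x1 = kg of ferrosilicon, x2 = kg of pig iron, x3 = kg of scrap grade C, x4 = kg of cast iron scrap.
Minimise 1.29x1 + 0.5x2 + 0.24x3 + 0.26x4 with:
  1.1x1 + 45.3x2 + 4.6x3 + 37.2x4 ≥ 90.1   (carbon)
  3x1 + 5x2 + 10x3 + 6x4 ≥ 11   (manganese)
  1x1 + 3x3 + 1x4 ≥ 3   (chromium)
  x4 ≤ 3.8
  x1 ≤ 2.8
  x1, x2, x3, x4 ≥ 0.
The minimum-cost mix takes nothing from ferrosilicon, pig iron — only scrap grade C, cast iron scrap. The carbon and chromium requirements are met with equality.
That vertex is x3 = 0.2009, x4 = 2.397.
Total cost: 0.24·0.2009 + 0.26·2.397 = 0.67144.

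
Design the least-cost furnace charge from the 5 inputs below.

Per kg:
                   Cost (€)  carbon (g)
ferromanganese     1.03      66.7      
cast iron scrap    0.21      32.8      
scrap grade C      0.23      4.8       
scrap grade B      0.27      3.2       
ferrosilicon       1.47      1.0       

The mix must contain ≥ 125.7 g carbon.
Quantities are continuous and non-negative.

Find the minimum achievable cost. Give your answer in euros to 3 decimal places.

This is a linear program. Let x1 = kg of ferromanganese, x2 = kg of cast iron scrap, x3 = kg of scrap grade C, x4 = kg of scrap grade B, x5 = kg of ferrosilicon.
min 1.03x1 + 0.21x2 + 0.23x3 + 0.27x4 + 1.47x5 subject to:
  66.7x1 + 32.8x2 + 4.8x3 + 3.2x4 + 1x5 ≥ 125.7   (carbon)
  x1, x2, x3, x4, x5 ≥ 0.
At the optimum only cast iron scrap is positive (ferromanganese, scrap grade C, scrap grade B, ferrosilicon = 0). Binding constraint: carbon.
Solving gives x2 = 3.832.
Cost = 0.21·3.832 = 0.80472.

€0.805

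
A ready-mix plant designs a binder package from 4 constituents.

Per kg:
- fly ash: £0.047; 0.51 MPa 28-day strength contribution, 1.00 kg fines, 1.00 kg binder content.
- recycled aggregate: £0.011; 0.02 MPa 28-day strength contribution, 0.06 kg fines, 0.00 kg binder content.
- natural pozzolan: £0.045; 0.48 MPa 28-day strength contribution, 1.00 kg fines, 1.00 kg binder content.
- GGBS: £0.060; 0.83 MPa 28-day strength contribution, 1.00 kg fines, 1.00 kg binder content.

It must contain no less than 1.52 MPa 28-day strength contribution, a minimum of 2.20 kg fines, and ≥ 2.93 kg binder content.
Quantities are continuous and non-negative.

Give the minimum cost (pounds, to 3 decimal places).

Treat it as an LP. Let x1 = kg of fly ash, x2 = kg of recycled aggregate, x3 = kg of natural pozzolan, x4 = kg of GGBS.
Minimize 0.047x1 + 0.011x2 + 0.045x3 + 0.06x4 with:
  0.51x1 + 0.02x2 + 0.48x3 + 0.83x4 ≥ 1.52   (28-day strength contribution)
  1x1 + 0.06x2 + 1x3 + 1x4 ≥ 2.2   (fines)
  1x1 + 1x3 + 1x4 ≥ 2.93   (binder content)
  x1, x2, x3, x4 ≥ 0.
The minimum-cost mix takes nothing from fly ash, recycled aggregate — only natural pozzolan, GGBS. There the 28-day strength contribution and binder content constraints are tight.
Optimal quantities: natural pozzolan = 2.605 kg, GGBS = 0.3246 kg.
Hence cost = 0.045·2.605 + 0.06·0.3246 = £0.13670.

£0.137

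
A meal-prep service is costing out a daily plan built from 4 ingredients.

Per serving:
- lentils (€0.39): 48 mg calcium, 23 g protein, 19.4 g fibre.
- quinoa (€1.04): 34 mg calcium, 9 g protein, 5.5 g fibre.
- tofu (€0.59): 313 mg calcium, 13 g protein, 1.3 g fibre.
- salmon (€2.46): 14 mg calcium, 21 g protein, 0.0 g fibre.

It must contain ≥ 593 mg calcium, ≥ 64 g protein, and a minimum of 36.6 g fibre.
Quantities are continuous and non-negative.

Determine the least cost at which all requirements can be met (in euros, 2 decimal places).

This is a linear program. Let x1 = servings of lentils, x2 = servings of quinoa, x3 = servings of tofu, x4 = servings of salmon.
Minimise 0.39x1 + 1.04x2 + 0.59x3 + 2.46x4 s.t.:
  48x1 + 34x2 + 313x3 + 14x4 ≥ 593   (calcium)
  23x1 + 9x2 + 13x3 + 21x4 ≥ 64   (protein)
  19.4x1 + 5.5x2 + 1.3x3 ≥ 36.6   (fibre)
  x1, x2, x3, x4 ≥ 0.
The optimal basis is {lentils, tofu}; quinoa, salmon drop out. There the calcium and protein constraints are tight.
Solving gives x1 = 1.874, x3 = 1.607.
Objective = 0.39·1.874 + 0.59·1.607 = 1.6790.

€1.68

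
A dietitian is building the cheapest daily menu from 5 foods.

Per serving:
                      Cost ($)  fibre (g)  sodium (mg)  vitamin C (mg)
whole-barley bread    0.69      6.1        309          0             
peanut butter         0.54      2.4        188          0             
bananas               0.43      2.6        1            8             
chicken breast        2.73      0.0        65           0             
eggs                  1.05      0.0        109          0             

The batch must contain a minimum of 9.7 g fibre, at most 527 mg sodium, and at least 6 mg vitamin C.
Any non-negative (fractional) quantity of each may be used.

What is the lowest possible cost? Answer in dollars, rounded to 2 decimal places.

$1.20

Let x1 = servings of whole-barley bread, x2 = servings of peanut butter, x3 = servings of bananas, x4 = servings of chicken breast, x5 = servings of eggs.
Minimize 0.69x1 + 0.54x2 + 0.43x3 + 2.73x4 + 1.05x5 with:
  6.1x1 + 2.4x2 + 2.6x3 ≥ 9.7   (fibre)
  309x1 + 188x2 + 1x3 + 65x4 + 109x5 ≤ 527   (sodium)
  8x3 ≥ 6   (vitamin C)
  x1, x2, x3, x4, x5 ≥ 0.
The optimal basis is {whole-barley bread, bananas}; peanut butter, chicken breast, eggs drop out. There the fibre and vitamin C constraints are tight.
So whole-barley bread = 1.27 servings, bananas = 0.75 servings.
Total cost: 0.69·1.27 + 0.43·0.75 = 1.1988.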